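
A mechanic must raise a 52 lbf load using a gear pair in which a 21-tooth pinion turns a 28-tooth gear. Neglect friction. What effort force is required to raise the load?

Gear pair MA = 28/21 = 1.3333.
Effort = load / MA = 52 / 1.3333 = 39 lbf.

39 lbf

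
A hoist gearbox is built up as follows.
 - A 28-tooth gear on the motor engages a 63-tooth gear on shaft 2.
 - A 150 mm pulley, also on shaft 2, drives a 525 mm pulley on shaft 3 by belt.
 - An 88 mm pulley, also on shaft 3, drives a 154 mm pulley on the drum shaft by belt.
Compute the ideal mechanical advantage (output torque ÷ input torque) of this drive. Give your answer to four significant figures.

Each stage contributes driven/driver: gear mesh 63/28 = 2.25, belt 525/150 = 3.5, belt 154/88 = 1.75.
Overall: 2.25 × 3.5 × 1.75 = 13.781.

13.78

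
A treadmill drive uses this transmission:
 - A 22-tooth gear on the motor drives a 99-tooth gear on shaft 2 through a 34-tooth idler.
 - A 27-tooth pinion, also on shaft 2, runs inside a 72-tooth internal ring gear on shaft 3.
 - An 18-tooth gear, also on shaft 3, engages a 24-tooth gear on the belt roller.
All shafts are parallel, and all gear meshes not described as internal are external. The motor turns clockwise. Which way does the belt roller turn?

the motor → shaft 2: driver → idler → driven is 2 external meshes, 2 reversals → CW.
shaft 2 → shaft 3: internal mesh, same direction → CW.
shaft 3 → the belt roller: external mesh, 1 reversal → CCW.
3 reversals in total — an odd number — so the belt roller turns opposite to the motor.

anticlockwise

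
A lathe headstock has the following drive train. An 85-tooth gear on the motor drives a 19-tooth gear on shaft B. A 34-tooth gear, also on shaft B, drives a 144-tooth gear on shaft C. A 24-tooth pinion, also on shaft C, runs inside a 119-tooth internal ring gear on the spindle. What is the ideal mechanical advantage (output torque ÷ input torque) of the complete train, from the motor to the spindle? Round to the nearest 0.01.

Each stage contributes driven/driver: gear mesh 19/85 = 0.22353, gear mesh 144/34 = 4.2353, internal gear 119/24 = 4.9583.
Overall: 0.22353 × 4.2353 × 4.9583 = 4.6941.

4.69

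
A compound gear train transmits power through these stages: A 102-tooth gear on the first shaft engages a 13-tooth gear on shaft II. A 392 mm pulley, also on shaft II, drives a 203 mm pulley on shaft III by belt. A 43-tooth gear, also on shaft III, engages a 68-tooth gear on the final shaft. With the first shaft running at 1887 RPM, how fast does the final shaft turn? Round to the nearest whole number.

gear mesh 13/102 = 0.12745 → 1887/0.12745 = 14806 RPM
belt 203/392 = 0.51786 → 14806/0.51786 = 28590 RPM
gear mesh 68/43 = 1.5814 → 28590/1.5814 = 18079 RPM

18079 RPM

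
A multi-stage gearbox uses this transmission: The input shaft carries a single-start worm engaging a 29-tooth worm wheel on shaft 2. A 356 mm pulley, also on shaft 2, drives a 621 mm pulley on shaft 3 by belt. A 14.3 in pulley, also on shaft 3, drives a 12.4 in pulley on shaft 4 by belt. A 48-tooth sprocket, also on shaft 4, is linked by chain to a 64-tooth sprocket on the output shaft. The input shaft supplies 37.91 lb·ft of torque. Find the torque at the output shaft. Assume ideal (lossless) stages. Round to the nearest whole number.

2217 lb·ft

After the worm (29/1): 37.91 × 29 = 1099.4 lb·ft
After the belt (621/356): 1099.4 × 1.7444 = 1917.8 lb·ft
After the belt (12.4/14.3): 1917.8 × 0.86713 = 1662.9 lb·ft
After the chain (64/48): 1662.9 × 1.3333 = 2217.3 lb·ft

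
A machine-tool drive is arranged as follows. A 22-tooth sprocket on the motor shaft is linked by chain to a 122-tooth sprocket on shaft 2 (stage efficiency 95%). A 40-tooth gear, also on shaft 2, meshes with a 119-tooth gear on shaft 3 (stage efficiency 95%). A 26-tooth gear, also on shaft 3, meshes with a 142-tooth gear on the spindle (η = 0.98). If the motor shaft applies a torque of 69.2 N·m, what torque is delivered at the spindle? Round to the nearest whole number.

After the chain (122/22): 69.2 × 5.5455 × 0.95 = 364.56 N·m
After the gear mesh (119/40): 364.56 × 2.975 × 0.95 = 1030.3 N·m
After the gear mesh (142/26): 1030.3 × 5.4615 × 0.98 = 5514.7 N·m

5515 N·m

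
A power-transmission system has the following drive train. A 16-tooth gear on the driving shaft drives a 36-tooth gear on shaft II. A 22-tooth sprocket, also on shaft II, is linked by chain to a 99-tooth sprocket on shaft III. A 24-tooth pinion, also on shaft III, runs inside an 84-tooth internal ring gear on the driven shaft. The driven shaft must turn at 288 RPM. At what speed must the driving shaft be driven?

Overall ratio R = 2.25 × 4.5 × 3.5 = 35.438.
Required input speed = output speed × R = 288 × 35.438 = 10206 RPM.

10206 RPM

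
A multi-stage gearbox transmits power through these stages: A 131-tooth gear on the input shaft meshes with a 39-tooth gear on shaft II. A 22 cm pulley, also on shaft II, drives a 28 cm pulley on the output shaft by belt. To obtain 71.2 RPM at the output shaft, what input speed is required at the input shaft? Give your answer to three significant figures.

Overall ratio R = 0.29771 × 1.2727 = 0.3789.
Required input speed = output speed × R = 71.2 × 0.3789 = 26.978 RPM.

27.0 RPM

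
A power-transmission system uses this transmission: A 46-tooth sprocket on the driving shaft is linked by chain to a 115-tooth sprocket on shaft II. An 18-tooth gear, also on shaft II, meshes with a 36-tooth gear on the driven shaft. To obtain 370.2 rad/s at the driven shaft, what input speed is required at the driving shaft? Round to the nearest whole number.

Overall ratio R = 2.5 × 2 = 5.
Required input speed = output speed × R = 370.2 × 5 = 1851 rad/s.

1851 rad/s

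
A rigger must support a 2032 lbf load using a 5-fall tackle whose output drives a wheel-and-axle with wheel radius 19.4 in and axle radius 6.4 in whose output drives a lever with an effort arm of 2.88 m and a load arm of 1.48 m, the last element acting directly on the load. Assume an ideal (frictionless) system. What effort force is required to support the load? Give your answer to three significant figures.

Block-and-tackle MA = number of supporting rope parts = 5.
Wheel-and-axle MA = R/r = 19.4/6.4 = 3.0312.
Lever MA = effort arm / load arm = 2.88/1.48 = 1.9459.
Combined ideal MA = 5 × 3.0312 × 1.9459 = 29.493.
Effort = load / MA = 2032 / 29.493 = 68.897 lbf.

68.9 lbf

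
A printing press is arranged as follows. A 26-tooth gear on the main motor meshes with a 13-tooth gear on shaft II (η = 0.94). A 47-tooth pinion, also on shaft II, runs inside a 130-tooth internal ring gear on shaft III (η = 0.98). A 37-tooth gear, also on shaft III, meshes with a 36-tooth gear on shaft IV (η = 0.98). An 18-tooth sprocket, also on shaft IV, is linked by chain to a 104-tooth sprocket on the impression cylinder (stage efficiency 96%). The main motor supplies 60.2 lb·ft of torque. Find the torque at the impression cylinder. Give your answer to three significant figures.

406 lb·ft

After the gear mesh (13/26): 60.2 × 0.5 × 0.94 = 28.294 lb·ft
After the internal gear (130/47): 28.294 × 2.766 × 0.98 = 76.695 lb·ft
After the gear mesh (36/37): 76.695 × 0.97297 × 0.98 = 73.13 lb·ft
After the chain (104/18): 73.13 × 5.7778 × 0.96 = 405.63 lb·ft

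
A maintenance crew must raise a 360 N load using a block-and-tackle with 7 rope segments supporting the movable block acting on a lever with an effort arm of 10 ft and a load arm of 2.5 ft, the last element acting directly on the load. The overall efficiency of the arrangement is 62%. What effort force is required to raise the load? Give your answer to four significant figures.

20.74 N

Block-and-tackle MA = number of supporting rope parts = 7.
Lever MA = effort arm / load arm = 10/2.5 = 4.
Combined ideal MA = 7 × 4 = 28.
Actual MA = 28 × 0.62 = 17.36.
Effort = load / actual MA = 360 / 17.36 = 20.737 N.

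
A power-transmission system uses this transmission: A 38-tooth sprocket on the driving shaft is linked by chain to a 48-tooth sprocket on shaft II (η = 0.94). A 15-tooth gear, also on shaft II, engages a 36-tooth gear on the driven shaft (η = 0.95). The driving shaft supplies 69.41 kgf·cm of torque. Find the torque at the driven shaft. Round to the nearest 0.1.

After the chain (48/38): 69.41 × 1.2632 × 0.94 = 82.415 kgf·cm
After the gear mesh (36/15): 82.415 × 2.4 × 0.95 = 187.91 kgf·cm

187.9 kgf·cm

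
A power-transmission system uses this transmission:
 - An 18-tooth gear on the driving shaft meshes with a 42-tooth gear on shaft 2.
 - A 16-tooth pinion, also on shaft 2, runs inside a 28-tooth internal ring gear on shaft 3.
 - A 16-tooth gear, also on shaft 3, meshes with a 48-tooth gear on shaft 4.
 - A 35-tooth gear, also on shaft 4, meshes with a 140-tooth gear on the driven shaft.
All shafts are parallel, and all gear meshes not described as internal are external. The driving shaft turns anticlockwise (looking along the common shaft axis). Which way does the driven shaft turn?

the driving shaft → shaft 2: external mesh, 1 reversal → CW.
shaft 2 → shaft 3: internal mesh, same direction → CW.
shaft 3 → shaft 4: external mesh, 1 reversal → CCW.
shaft 4 → the driven shaft: external mesh, 1 reversal → CW.
3 reversals in total — an odd number — so the driven shaft turns opposite to the driving shaft.

clockwise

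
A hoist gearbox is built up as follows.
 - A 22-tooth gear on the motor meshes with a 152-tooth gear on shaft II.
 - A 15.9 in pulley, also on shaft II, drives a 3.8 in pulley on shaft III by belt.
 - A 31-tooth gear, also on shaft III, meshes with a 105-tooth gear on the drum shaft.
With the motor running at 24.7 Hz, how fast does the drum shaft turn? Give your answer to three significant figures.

4.42 Hz

the motor → shaft II (gear mesh, 152/22): 24.7 ÷ 6.9091 = 3.575 Hz
shaft II → shaft III (belt, 3.8/15.9): 3.575 ÷ 0.23899 = 14.959 Hz
shaft III → the drum shaft (gear mesh, 105/31): 14.959 ÷ 3.3871 = 4.4163 Hz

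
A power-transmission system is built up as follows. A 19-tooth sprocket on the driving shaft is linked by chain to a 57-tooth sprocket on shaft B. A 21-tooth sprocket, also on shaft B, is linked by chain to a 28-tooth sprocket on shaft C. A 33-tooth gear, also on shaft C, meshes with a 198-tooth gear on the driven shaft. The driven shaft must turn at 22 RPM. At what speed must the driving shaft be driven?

528 RPM

Overall ratio R = 3 × 1.3333 × 6 = 24.
Required input speed = output speed × R = 22 × 24 = 528 RPM.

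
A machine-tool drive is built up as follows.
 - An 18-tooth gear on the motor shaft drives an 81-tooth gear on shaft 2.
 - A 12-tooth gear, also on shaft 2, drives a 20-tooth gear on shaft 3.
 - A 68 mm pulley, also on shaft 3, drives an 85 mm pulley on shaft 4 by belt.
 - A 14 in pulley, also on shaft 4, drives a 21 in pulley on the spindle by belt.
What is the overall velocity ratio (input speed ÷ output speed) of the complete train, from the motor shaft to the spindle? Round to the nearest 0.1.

14.1

Each stage contributes driven/driver: gear mesh 81/18 = 4.5, gear mesh 20/12 = 1.6667, belt 85/68 = 1.25, belt 21/14 = 1.5.
Overall: 4.5 × 1.6667 × 1.25 × 1.5 = 14.062.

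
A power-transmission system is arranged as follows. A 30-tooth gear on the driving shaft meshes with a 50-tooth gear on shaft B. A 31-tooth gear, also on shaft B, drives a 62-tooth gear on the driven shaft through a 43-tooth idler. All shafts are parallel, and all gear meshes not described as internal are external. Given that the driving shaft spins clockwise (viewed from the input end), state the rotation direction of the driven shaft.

the driving shaft → shaft B: external mesh, 1 reversal → CCW.
shaft B → the driven shaft: driver → idler → driven is 2 external meshes, 2 reversals → CCW.
3 reversals in total — an odd number — so the driven shaft turns opposite to the driving shaft.

anticlockwise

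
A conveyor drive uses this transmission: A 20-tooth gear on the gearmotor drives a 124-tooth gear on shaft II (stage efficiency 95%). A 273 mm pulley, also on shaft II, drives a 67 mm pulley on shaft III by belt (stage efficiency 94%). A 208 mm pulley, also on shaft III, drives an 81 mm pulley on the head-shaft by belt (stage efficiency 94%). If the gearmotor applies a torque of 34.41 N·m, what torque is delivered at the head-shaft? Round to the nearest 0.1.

gear mesh 124/20 = 6.2 → τ = 34.41·6.2·0.95 = 202.67 N·m
belt 67/273 = 0.24542 → τ = 202.67·0.24542·0.94 = 46.756 N·m
belt 81/208 = 0.38942 → τ = 46.756·0.38942·0.94 = 17.115 N·m

17.1 N·m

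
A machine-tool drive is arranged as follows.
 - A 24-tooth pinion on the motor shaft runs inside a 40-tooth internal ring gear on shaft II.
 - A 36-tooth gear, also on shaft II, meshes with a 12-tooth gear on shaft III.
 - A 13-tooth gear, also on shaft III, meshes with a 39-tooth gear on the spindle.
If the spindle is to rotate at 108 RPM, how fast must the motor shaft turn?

Overall ratio R = 1.6667 × 0.33333 × 3 = 1.6667.
Required input speed = output speed × R = 108 × 1.6667 = 180 RPM.

180 RPM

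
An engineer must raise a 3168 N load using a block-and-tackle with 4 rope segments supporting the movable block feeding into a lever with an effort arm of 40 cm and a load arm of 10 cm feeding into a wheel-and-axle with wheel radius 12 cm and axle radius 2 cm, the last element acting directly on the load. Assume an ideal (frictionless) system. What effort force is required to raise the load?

Block-and-tackle MA = number of supporting rope parts = 4.
Lever MA = effort arm / load arm = 40/10 = 4.
Wheel-and-axle MA = R/r = 12/2 = 6.
Combined ideal MA = 4 × 4 × 6 = 96.
Effort = load / MA = 3168 / 96 = 33 N.

33 N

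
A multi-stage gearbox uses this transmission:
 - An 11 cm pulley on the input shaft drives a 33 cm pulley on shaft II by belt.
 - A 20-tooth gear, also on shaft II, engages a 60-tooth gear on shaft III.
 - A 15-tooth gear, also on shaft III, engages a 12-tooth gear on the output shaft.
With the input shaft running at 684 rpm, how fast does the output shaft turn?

95 rpm

Belt: ratio = 33/11 = 3, so shaft II turns at 684 / 3 = 228 rpm.
Gear mesh: ratio = 60/20 = 3, so shaft III turns at 228 / 3 = 76 rpm.
Gear mesh: ratio = 12/15 = 0.8, so the output shaft turns at 76 / 0.8 = 95 rpm.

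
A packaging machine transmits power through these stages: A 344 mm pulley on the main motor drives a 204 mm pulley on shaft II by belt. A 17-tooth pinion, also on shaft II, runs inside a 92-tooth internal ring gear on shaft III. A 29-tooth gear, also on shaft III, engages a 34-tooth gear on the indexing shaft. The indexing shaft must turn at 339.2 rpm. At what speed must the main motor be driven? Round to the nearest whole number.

Overall ratio R = 0.59302 × 5.4118 × 1.1724 = 3.7626.
Required input speed = output speed × R = 339.2 × 3.7626 = 1276.3 rpm.

1276 rpm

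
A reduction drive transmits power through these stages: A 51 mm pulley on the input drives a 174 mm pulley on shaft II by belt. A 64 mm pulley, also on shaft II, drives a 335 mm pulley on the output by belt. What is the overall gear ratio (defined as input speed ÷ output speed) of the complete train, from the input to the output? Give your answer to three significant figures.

Each stage contributes driven/driver: belt 174/51 = 3.4118, belt 335/64 = 5.2344.
Overall: 3.4118 × 5.2344 = 17.858.

17.9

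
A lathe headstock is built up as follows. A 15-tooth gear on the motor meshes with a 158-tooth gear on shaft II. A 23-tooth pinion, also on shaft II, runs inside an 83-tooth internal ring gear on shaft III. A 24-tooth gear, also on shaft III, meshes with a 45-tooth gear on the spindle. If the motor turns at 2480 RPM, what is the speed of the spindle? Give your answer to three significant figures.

gear mesh 158/15 = 10.533 → 2480/10.533 = 235.44 RPM
internal gear 83/23 = 3.6087 → 235.44/3.6087 = 65.243 RPM
gear mesh 45/24 = 1.875 → 65.243/1.875 = 34.796 RPM

34.8 RPM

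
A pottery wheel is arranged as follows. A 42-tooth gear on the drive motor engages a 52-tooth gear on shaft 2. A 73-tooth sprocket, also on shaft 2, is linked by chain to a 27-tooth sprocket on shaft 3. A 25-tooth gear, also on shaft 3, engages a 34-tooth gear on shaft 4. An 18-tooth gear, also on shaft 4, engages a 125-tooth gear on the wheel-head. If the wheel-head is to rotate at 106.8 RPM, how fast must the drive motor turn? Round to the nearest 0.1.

461.9 RPM

Overall ratio R = 1.2381 × 0.36986 × 1.36 × 6.9444 = 4.3249.
Required input speed = output speed × R = 106.8 × 4.3249 = 461.89 RPM.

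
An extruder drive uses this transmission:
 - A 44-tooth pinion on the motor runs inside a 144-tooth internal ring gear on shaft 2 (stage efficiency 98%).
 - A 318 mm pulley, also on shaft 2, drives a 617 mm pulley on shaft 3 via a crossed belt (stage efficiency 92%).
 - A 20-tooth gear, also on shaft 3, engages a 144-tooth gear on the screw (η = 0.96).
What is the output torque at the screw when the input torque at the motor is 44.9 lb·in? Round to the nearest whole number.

internal gear 144/44 = 3.2727 → τ = 44.9·3.2727·0.98 = 144.01 lb·in
belt 617/318 = 1.9403 → τ = 144.01·1.9403·0.92 = 257.06 lb·in
gear mesh 144/20 = 7.2 → τ = 257.06·7.2·0.96 = 1776.8 lb·in

1777 lb·in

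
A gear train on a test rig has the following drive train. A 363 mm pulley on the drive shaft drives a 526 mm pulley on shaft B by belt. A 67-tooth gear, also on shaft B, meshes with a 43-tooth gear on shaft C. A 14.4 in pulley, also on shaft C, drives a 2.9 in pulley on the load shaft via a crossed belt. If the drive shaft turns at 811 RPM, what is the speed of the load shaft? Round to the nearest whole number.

4330 RPM

belt 526/363 = 1.449 → 811/1.449 = 559.68 RPM
gear mesh 43/67 = 0.64179 → 559.68/0.64179 = 872.06 RPM
belt 2.9/14.4 = 0.20139 → 872.06/0.20139 = 4330.2 RPM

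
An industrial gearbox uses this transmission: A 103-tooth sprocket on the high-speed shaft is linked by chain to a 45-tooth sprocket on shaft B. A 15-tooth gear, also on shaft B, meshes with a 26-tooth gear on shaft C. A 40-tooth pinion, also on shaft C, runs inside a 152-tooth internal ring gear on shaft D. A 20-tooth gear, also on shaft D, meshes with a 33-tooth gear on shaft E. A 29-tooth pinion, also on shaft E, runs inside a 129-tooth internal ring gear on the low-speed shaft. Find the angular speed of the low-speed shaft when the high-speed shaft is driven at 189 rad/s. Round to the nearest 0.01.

chain 45/103 = 0.43689 → 189/0.43689 = 432.6 rad/s
gear mesh 26/15 = 1.7333 → 432.6/1.7333 = 249.58 rad/s
internal gear 152/40 = 3.8 → 249.58/3.8 = 65.678 rad/s
gear mesh 33/20 = 1.65 → 65.678/1.65 = 39.805 rad/s
internal gear 129/29 = 4.4483 → 39.805/4.4483 = 8.9484 rad/s

8.95 rad/s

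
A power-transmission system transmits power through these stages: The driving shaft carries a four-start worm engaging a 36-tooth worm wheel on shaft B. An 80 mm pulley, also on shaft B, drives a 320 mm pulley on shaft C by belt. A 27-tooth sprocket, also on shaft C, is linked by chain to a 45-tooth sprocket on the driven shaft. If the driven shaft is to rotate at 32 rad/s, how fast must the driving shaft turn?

Overall ratio R = 9 × 4 × 1.6667 = 60.
Required input speed = output speed × R = 32 × 60 = 1920 rad/s.

1920 rad/s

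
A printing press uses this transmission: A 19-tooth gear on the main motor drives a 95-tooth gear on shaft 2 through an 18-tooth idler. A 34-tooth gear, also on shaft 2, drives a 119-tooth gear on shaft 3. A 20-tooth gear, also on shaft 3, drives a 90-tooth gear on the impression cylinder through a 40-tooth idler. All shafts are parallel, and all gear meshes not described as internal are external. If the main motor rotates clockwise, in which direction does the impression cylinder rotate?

the main motor → shaft 2: driver → idler → driven is 2 external meshes, 2 reversals → CW.
shaft 2 → shaft 3: external mesh, 1 reversal → CCW.
shaft 3 → the impression cylinder: driver → idler → driven is 2 external meshes, 2 reversals → CCW.
5 reversals in total — an odd number — so the impression cylinder turns opposite to the main motor.

counterclockwise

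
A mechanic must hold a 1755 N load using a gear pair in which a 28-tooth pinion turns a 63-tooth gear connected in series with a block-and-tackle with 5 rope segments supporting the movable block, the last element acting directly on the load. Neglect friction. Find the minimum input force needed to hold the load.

Gear pair MA = 63/28 = 2.25.
Block-and-tackle MA = number of supporting rope parts = 5.
Combined ideal MA = 2.25 × 5 = 11.25.
Effort = load / MA = 1755 / 11.25 = 156 N.

156 N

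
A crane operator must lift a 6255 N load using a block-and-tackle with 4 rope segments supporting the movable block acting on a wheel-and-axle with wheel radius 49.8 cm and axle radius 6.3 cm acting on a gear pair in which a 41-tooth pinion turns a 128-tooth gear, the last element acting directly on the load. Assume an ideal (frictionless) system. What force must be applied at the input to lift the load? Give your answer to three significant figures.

63.4 N

Block-and-tackle MA = number of supporting rope parts = 4.
Wheel-and-axle MA = R/r = 49.8/6.3 = 7.9048.
Gear pair MA = 128/41 = 3.122.
Combined ideal MA = 4 × 7.9048 × 3.122 = 98.713.
Effort = load / MA = 6255 / 98.713 = 63.365 N.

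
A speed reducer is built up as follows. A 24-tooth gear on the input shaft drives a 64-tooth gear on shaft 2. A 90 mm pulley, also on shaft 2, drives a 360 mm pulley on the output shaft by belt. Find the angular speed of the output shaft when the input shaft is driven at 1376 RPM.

the input shaft → shaft 2 (gear mesh, 64/24): 1376 ÷ 2.6667 = 516 RPM
shaft 2 → the output shaft (belt, 360/90): 516 ÷ 4 = 129 RPM

129 RPM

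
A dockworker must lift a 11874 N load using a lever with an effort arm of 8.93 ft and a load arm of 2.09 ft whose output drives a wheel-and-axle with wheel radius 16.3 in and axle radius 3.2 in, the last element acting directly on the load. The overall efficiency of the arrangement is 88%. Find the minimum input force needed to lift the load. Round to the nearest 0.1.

620.0 N

Lever MA = effort arm / load arm = 8.93/2.09 = 4.2727.
Wheel-and-axle MA = R/r = 16.3/3.2 = 5.0938.
Combined ideal MA = 4.2727 × 5.0938 = 21.764.
Actual MA = 21.764 × 0.88 = 19.152.
Effort = load / actual MA = 11874 / 19.152 = 619.97 N.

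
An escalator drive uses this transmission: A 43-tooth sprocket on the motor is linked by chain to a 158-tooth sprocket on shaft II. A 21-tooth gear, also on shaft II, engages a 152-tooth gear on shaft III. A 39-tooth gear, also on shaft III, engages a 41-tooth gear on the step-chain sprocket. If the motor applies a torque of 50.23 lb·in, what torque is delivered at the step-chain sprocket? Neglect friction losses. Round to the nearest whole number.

1404 lb·in

chain 158/43 = 3.6744 → τ = 50.23·3.6744 = 184.57 lb·in
gear mesh 152/21 = 7.2381 → τ = 184.57·7.2381 = 1335.9 lb·in
gear mesh 41/39 = 1.0513 → τ = 1335.9·1.0513 = 1404.4 lb·in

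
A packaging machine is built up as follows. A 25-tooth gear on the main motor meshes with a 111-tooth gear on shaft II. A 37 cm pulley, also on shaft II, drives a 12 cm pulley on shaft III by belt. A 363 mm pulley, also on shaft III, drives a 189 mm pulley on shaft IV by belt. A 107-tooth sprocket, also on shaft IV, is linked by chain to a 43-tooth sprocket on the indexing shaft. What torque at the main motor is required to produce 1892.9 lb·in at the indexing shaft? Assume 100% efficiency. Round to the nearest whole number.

Overall ratio R = 4.44 × 0.32432 × 0.52066 × 0.40187 = 0.3013.
Input torque = output torque / R = 1892.9 / 0.3013 = 6282.4 lb·in.

6282 lb·in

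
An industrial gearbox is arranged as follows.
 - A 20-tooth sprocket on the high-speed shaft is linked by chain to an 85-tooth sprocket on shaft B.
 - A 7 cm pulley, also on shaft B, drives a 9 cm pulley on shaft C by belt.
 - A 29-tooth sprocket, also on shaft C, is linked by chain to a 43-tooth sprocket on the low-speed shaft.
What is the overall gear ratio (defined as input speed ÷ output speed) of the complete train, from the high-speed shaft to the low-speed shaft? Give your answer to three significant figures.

8.10

Each stage contributes driven/driver: chain 85/20 = 4.25, belt 9/7 = 1.2857, chain 43/29 = 1.4828.
Overall: 4.25 × 1.2857 × 1.4828 = 8.1022.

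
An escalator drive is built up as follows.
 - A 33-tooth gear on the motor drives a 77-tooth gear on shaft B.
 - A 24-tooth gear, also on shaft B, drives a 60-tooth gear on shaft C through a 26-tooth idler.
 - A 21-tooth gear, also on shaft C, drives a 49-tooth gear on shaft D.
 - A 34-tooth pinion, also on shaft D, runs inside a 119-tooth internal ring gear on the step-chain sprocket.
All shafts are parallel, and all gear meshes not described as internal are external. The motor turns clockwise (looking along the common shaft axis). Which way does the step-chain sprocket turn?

clockwise

the motor → shaft B: external mesh, 1 reversal → CCW.
shaft B → shaft C: driver → idler → driven is 2 external meshes, 2 reversals → CCW.
shaft C → shaft D: external mesh, 1 reversal → CW.
shaft D → the step-chain sprocket: internal mesh, same direction → CW.
4 reversals in total — an even number — so the step-chain sprocket turns the same way as the motor.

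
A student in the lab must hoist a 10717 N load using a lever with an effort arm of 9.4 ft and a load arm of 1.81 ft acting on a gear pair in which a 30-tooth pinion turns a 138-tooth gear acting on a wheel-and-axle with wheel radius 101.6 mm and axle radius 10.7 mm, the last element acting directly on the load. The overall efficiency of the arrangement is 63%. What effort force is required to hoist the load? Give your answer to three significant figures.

Lever MA = effort arm / load arm = 9.4/1.81 = 5.1934.
Gear pair MA = 138/30 = 4.6.
Wheel-and-axle MA = R/r = 101.6/10.7 = 9.4953.
Combined ideal MA = 5.1934 × 4.6 × 9.4953 = 226.84.
Actual MA = 226.84 × 0.63 = 142.91.
Effort = load / actual MA = 10717 / 142.91 = 74.992 N.

75.0 N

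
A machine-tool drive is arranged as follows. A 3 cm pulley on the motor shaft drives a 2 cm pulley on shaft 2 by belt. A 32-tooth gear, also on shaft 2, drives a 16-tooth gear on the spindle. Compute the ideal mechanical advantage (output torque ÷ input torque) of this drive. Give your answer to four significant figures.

0.3333

Each stage contributes driven/driver: belt 2/3 = 0.66667, gear mesh 16/32 = 0.5.
Overall: 0.66667 × 0.5 = 0.33333.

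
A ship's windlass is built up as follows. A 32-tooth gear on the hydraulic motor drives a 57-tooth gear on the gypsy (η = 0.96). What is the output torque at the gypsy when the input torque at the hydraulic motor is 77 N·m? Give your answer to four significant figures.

131.7 N·m

gear mesh 57/32 = 1.7812 → τ = 77·1.7812·0.96 = 131.67 N·m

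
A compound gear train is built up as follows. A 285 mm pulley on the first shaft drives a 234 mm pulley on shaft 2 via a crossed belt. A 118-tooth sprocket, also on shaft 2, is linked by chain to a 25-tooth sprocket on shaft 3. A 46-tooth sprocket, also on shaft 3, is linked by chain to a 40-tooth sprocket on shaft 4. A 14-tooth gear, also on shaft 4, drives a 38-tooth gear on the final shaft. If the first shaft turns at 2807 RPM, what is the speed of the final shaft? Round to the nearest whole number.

6837 RPM

Belt: ratio = 234/285 = 0.82105, so shaft 2 turns at 2807 / 0.82105 = 3418.8 RPM.
Chain: ratio = 25/118 = 0.21186, so shaft 3 turns at 3418.8 / 0.21186 = 16137 RPM.
Chain: ratio = 40/46 = 0.86957, so shaft 4 turns at 16137 / 0.86957 = 18557 RPM.
Gear mesh: ratio = 38/14 = 2.7143, so the final shaft turns at 18557 / 2.7143 = 6836.8 RPM.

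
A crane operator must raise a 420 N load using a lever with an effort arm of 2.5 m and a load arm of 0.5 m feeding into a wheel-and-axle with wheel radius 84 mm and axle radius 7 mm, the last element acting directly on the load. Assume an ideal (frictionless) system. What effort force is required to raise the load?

Lever MA = effort arm / load arm = 2.5/0.5 = 5.
Wheel-and-axle MA = R/r = 84/7 = 12.
Combined ideal MA = 5 × 12 = 60.
Effort = load / MA = 420 / 60 = 7 N.

7 N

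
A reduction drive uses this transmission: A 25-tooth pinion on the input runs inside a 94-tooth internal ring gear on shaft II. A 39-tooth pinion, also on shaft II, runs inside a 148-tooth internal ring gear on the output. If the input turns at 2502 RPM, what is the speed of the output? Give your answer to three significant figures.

the input → shaft II (internal gear, 94/25): 2502 ÷ 3.76 = 665.43 RPM
shaft II → the output (internal gear, 148/39): 665.43 ÷ 3.7949 = 175.35 RPM

175 RPM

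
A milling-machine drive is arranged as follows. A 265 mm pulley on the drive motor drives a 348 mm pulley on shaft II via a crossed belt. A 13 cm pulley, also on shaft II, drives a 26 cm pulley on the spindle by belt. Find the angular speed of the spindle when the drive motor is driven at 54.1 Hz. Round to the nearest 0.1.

belt 348/265 = 1.3132 → 54.1/1.3132 = 41.197 Hz
belt 26/13 = 2 → 41.197/2 = 20.598 Hz

20.6 Hz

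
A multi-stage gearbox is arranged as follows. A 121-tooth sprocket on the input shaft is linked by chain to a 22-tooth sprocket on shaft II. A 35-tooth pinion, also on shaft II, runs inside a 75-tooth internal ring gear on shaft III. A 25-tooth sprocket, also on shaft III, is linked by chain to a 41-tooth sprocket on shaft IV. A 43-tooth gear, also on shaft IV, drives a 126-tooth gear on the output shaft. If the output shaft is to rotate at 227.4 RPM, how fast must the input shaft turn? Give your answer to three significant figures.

Overall ratio R = 0.18182 × 2.1429 × 1.64 × 2.9302 = 1.8723.
Required input speed = output speed × R = 227.4 × 1.8723 = 425.76 RPM.

426 RPM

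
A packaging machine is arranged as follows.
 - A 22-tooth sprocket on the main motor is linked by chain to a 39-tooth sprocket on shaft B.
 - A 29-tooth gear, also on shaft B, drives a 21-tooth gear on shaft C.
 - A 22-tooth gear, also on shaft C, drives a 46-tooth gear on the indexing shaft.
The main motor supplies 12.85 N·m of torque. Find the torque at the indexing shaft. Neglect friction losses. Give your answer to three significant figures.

After the chain (39/22): 12.85 × 1.7727 = 22.78 N·m
After the gear mesh (21/29): 22.78 × 0.72414 = 16.496 N·m
After the gear mesh (46/22): 16.496 × 2.0909 = 34.491 N·m

34.5 N·m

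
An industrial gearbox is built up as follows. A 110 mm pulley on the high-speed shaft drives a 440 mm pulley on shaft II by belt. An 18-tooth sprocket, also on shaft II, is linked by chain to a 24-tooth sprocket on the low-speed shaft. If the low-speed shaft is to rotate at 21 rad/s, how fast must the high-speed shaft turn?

Overall ratio R = 4 × 1.3333 = 5.3333.
Required input speed = output speed × R = 21 × 5.3333 = 112 rad/s.

112 rad/s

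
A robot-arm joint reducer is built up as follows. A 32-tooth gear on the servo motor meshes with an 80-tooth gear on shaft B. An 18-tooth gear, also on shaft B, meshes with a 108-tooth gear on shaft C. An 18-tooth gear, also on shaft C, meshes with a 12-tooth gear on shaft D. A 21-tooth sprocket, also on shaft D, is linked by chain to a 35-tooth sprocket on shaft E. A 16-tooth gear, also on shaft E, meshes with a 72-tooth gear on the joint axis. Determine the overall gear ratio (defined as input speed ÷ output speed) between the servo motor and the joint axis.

75

Each stage contributes driven/driver: gear mesh 80/32 = 2.5, gear mesh 108/18 = 6, gear mesh 12/18 = 0.66667, chain 35/21 = 1.6667, gear mesh 72/16 = 4.5.
Overall: 2.5 × 6 × 0.66667 × 1.6667 × 4.5 = 75.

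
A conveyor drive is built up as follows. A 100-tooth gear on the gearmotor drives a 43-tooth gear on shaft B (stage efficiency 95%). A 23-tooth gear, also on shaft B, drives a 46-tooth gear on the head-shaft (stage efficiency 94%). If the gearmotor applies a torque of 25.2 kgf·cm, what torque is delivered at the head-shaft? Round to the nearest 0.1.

Gear mesh: ratio = 43/100 = 0.43; torque at shaft B = 25.2 × 0.43 × 0.95 = 10.294 kgf·cm.
Gear mesh: ratio = 46/23 = 2; torque at the head-shaft = 10.294 × 2 × 0.94 = 19.353 kgf·cm.

19.4 kgf·cm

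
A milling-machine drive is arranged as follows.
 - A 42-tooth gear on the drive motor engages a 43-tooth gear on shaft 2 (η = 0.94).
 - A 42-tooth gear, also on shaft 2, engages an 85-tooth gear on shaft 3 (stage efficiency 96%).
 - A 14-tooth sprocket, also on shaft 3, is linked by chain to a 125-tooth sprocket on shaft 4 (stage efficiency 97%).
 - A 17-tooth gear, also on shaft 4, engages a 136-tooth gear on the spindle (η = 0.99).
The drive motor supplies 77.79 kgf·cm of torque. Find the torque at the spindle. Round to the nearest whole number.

gear mesh 43/42 = 1.0238 → τ = 77.79·1.0238·0.94 = 74.864 kgf·cm
gear mesh 85/42 = 2.0238 → τ = 74.864·2.0238·0.96 = 145.45 kgf·cm
chain 125/14 = 8.9286 → τ = 145.45·8.9286·0.97 = 1259.7 kgf·cm
gear mesh 136/17 = 8 → τ = 1259.7·8·0.99 = 9976.8 kgf·cm

9977 kgf·cm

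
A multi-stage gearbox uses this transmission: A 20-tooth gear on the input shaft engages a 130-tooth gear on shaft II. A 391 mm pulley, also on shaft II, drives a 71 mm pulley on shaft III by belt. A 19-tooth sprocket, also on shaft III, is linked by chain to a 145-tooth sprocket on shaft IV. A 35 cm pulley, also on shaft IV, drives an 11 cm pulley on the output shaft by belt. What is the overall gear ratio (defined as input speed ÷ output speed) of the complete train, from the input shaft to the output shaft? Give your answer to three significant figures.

2.83

Each stage contributes driven/driver: gear mesh 130/20 = 6.5, belt 71/391 = 0.18159, chain 145/19 = 7.6316, belt 11/35 = 0.31429.
Overall: 6.5 × 0.18159 × 7.6316 × 0.31429 = 2.831.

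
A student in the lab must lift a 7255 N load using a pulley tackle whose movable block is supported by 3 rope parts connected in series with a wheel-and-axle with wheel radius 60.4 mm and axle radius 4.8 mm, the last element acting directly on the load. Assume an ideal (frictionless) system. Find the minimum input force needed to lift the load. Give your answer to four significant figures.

Block-and-tackle MA = number of supporting rope parts = 3.
Wheel-and-axle MA = R/r = 60.4/4.8 = 12.583.
Combined ideal MA = 3 × 12.583 = 37.75.
Effort = load / MA = 7255 / 37.75 = 192.19 N.

192.2 N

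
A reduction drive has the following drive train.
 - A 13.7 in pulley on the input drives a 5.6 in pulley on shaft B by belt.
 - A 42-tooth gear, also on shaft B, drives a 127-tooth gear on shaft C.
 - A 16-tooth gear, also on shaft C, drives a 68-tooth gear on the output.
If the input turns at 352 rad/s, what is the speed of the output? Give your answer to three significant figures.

67.0 rad/s

Belt: ratio = 5.6/13.7 = 0.40876, so shaft B turns at 352 / 0.40876 = 861.14 rad/s.
Gear mesh: ratio = 127/42 = 3.0238, so shaft C turns at 861.14 / 3.0238 = 284.79 rad/s.
Gear mesh: ratio = 68/16 = 4.25, so the output turns at 284.79 / 4.25 = 67.009 rad/s.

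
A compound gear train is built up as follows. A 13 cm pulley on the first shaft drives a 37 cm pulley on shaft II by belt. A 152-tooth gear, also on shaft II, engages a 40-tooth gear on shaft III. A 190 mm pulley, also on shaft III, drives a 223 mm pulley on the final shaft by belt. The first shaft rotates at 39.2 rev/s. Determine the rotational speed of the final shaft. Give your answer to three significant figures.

44.6 rev/s

Belt: ratio = 37/13 = 2.8462, so shaft II turns at 39.2 / 2.8462 = 13.773 rev/s.
Gear mesh: ratio = 40/152 = 0.26316, so shaft III turns at 13.773 / 0.26316 = 52.337 rev/s.
Belt: ratio = 223/190 = 1.1737, so the final shaft turns at 52.337 / 1.1737 = 44.592 rev/s.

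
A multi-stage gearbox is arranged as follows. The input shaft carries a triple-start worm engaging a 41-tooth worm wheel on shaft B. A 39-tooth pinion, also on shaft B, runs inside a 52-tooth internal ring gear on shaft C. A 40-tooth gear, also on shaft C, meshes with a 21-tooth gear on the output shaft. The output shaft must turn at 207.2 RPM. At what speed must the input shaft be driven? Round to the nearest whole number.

Overall ratio R = 13.667 × 1.3333 × 0.525 = 9.5667.
Required input speed = output speed × R = 207.2 × 9.5667 = 1982.2 RPM.

1982 RPM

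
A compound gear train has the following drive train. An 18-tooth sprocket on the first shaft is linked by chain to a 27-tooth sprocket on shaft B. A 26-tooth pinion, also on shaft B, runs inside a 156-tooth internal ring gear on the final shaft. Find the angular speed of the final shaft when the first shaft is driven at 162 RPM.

Chain: ratio = 27/18 = 1.5, so shaft B turns at 162 / 1.5 = 108 RPM.
Internal gear: ratio = 156/26 = 6, so the final shaft turns at 108 / 6 = 18 RPM.

18 RPM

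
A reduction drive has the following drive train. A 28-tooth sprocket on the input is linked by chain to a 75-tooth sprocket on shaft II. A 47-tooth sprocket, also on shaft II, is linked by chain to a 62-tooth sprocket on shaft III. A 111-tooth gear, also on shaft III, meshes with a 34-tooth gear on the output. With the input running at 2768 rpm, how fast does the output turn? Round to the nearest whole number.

2557 rpm

the input → shaft II (chain, 75/28): 2768 ÷ 2.6786 = 1033.4 rpm
shaft II → shaft III (chain, 62/47): 1033.4 ÷ 1.3191 = 783.37 rpm
shaft III → the output (gear mesh, 34/111): 783.37 ÷ 0.30631 = 2557.5 rpm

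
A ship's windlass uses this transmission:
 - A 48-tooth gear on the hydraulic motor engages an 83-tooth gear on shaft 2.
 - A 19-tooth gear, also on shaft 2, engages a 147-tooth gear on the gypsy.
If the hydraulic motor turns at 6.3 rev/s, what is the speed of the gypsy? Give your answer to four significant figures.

gear mesh 83/48 = 1.7292 → 6.3/1.7292 = 3.6434 rev/s
gear mesh 147/19 = 7.7368 → 3.6434/7.7368 = 0.47091 rev/s

0.4709 rev/s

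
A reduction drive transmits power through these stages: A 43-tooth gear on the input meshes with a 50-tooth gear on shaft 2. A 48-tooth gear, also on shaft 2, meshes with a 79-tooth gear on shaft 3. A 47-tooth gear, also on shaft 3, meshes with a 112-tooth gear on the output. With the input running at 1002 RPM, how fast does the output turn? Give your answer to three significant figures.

the input → shaft 2 (gear mesh, 50/43): 1002 ÷ 1.1628 = 861.72 RPM
shaft 2 → shaft 3 (gear mesh, 79/48): 861.72 ÷ 1.6458 = 523.58 RPM
shaft 3 → the output (gear mesh, 112/47): 523.58 ÷ 2.383 = 219.72 RPM

220 RPM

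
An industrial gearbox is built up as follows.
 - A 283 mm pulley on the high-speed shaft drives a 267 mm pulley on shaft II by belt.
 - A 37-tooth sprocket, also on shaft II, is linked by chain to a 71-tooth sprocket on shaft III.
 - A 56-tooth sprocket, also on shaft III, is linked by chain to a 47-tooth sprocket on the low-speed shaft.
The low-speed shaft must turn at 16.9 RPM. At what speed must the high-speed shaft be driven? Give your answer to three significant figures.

25.7 RPM

Overall ratio R = 0.94346 × 1.9189 × 0.83929 = 1.5195.
Required input speed = output speed × R = 16.9 × 1.5195 = 25.679 RPM.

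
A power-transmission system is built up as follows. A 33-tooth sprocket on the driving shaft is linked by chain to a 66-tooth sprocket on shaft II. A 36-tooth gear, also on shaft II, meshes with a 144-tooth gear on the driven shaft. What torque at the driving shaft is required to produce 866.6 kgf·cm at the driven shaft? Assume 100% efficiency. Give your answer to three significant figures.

108 kgf·cm

Overall ratio R = 2 × 4 = 8.
Input torque = output torque / R = 866.6 / 8 = 108.33 kgf·cm.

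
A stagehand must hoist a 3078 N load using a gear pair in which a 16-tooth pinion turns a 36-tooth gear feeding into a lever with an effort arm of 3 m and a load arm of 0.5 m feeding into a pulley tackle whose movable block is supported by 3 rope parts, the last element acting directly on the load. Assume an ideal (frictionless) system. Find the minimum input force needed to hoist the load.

Gear pair MA = 36/16 = 2.25.
Lever MA = effort arm / load arm = 3/0.5 = 6.
Block-and-tackle MA = number of supporting rope parts = 3.
Combined ideal MA = 2.25 × 6 × 3 = 40.5.
Effort = load / MA = 3078 / 40.5 = 76 N.

76 N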